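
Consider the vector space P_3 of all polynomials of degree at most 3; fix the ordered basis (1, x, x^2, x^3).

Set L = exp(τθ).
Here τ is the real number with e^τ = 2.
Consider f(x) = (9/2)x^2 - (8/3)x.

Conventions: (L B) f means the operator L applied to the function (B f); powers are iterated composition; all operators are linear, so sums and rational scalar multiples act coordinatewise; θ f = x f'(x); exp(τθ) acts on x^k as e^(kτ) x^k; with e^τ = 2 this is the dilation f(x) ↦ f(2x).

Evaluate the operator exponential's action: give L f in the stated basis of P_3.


exp(τθ) x^k = e^(kτ) x^k; with e^τ = 2 this sends x^k to 2^k x^k
x ↦ 2 x
x^2 ↦ 4 x^2
applying this coordinatewise to f: exp(τθ) f = 18x^2 - (16/3)x

g(x) = 18x^2 - (16/3)x


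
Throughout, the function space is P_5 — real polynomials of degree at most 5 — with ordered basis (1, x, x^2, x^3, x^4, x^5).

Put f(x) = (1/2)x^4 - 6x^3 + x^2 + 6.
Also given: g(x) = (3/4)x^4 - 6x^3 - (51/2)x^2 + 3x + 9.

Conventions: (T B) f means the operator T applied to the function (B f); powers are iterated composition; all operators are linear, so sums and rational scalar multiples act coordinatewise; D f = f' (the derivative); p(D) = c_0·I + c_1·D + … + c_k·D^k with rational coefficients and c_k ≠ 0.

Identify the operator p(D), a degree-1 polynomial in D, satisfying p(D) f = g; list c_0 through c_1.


c_0 = 3/2, c_1 = 3/2

D^0 f = (1/2)x^4 - 6x^3 + x^2 + 6
D^1 f = 2x^3 - 18x^2 + 2x
matching coefficients of g against c_0 f + c_1 Df + … from the top degree down determines the c_i
solution: c_0 = 3/2, c_1 = 3/2


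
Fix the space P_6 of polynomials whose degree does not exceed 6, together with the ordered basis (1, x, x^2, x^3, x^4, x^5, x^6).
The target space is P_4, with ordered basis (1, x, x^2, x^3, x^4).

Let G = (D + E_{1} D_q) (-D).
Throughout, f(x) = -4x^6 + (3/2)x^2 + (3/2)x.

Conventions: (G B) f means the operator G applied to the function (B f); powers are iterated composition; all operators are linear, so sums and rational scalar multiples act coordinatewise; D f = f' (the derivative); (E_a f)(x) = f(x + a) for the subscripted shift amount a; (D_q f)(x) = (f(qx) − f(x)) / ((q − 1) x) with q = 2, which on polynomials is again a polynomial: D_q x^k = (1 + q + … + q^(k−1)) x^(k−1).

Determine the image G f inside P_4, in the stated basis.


D f = -24x^5 + 3x + 3/2
(-D) f = 24x^5 - 3x - 3/2
D (-D) f = 120x^4 - 3
D_q (-D) f = 744x^4 - 3
E_{1} D_q (-D) f = 744x^4 + 2976x^3 + 4464x^2 + 2976x + 741
(D + E_{1} D_q) (-D) f = 864x^4 + 2976x^3 + 4464x^2 + 2976x + 738

the result is g(x) = 864x^4 + 2976x^3 + 4464x^2 + 2976x + 738


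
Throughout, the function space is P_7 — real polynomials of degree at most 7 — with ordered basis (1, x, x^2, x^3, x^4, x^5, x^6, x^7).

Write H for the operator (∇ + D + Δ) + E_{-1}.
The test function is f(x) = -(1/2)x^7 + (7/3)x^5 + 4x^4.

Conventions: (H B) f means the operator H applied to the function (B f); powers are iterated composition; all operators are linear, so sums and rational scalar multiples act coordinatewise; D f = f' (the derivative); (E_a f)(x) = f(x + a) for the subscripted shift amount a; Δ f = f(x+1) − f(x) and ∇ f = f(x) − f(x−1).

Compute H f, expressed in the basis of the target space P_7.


∇ f = -(7/2)x^6 + (21/2)x^5 - (35/6)x^4 + (61/6)x^3 - (67/6)x^2 + (47/6)x - 13/6
D f = -(7/2)x^6 + (35/3)x^4 + 16x^3
Δ f = -(7/2)x^6 - (21/2)x^5 - (35/6)x^4 + (131/6)x^3 + (221/6)x^2 + (145/6)x + 35/6
(∇ + D + Δ) f = -(21/2)x^6 + 48x^3 + (77/3)x^2 + 32x + 11/3
E_{-1} f = -(1/2)x^7 + (7/2)x^6 - (49/6)x^5 + (59/6)x^4 - (61/6)x^3 + (67/6)x^2 - (47/6)x + 13/6
((∇ + D + Δ) + E_{-1}) f = -(1/2)x^7 - 7x^6 - (49/6)x^5 + (59/6)x^4 + (227/6)x^3 + (221/6)x^2 + (145/6)x + 35/6

the image equals g(x) = -(1/2)x^7 - 7x^6 - (49/6)x^5 + (59/6)x^4 + (227/6)x^3 + (221/6)x^2 + (145/6)x + 35/6


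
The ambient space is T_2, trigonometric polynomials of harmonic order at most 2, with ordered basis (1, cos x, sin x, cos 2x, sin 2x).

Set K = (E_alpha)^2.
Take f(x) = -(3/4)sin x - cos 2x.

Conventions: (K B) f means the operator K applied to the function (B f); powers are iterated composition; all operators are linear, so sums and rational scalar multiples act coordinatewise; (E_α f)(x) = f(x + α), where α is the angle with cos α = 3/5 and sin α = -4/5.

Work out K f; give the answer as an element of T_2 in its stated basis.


the image equals g(x) = (18/25)cos x + (21/100)sin x + (527/625)cos 2x + (336/625)sin 2x

E_alpha f = (3/5)cos x - (9/20)sin x + (7/25)cos 2x - (24/25)sin 2x
E_alpha E_alpha f = (18/25)cos x + (21/100)sin x + (527/625)cos 2x + (336/625)sin 2x


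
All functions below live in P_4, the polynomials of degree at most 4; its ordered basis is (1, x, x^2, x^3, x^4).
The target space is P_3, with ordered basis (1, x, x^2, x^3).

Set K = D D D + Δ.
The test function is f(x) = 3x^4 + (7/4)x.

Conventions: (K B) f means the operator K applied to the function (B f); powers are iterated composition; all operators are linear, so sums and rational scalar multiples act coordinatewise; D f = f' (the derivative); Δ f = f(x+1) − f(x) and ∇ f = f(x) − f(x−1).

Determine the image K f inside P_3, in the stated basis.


D f = 12x^3 + 7/4
D D f = 36x^2
D D D f = 72x
Δ f = 12x^3 + 18x^2 + 12x + 19/4
(D D D + Δ) f = 12x^3 + 18x^2 + 84x + 19/4

the result is g(x) = 12x^3 + 18x^2 + 84x + 19/4


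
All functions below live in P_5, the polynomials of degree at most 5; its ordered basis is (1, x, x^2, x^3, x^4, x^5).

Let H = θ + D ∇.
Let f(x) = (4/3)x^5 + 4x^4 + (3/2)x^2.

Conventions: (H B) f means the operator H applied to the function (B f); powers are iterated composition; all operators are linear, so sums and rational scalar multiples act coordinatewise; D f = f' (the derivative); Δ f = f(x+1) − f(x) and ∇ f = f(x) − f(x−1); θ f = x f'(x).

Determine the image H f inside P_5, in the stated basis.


θ f = (20/3)x^5 + 16x^4 + 3x^2
∇ f = (20/3)x^4 + (8/3)x^3 - (32/3)x^2 + (37/3)x - 25/6
D ∇ f = (80/3)x^3 + 8x^2 - (64/3)x + 37/3
(θ + D ∇) f = (20/3)x^5 + 16x^4 + (80/3)x^3 + 11x^2 - (64/3)x + 37/3

the result is g(x) = (20/3)x^5 + 16x^4 + (80/3)x^3 + 11x^2 - (64/3)x + 37/3


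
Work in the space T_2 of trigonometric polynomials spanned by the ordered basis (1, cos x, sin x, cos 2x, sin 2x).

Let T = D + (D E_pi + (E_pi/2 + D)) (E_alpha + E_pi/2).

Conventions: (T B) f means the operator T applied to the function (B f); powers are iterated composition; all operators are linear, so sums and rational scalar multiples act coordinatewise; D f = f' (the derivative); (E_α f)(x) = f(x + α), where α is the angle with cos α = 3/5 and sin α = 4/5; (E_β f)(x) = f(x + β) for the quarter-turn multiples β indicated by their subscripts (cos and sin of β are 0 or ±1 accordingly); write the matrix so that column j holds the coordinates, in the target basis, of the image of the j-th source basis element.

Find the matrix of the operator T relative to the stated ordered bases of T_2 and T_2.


the matrix is [[2, 0, 0, 0, 0]; [0, -9/5, 8/5, 0, 0]; [0, -8/5, -9/5, 0, 0]; [0, 0, 0, -64/25, -102/25]; [0, 0, 0, 102/25, -64/25]] (rows listed top to bottom)

image of 1: 2
image of cos x: -(9/5)cos x - (8/5)sin x
image of sin x: (8/5)cos x - (9/5)sin x
image of cos 2x: -(64/25)cos 2x + (102/25)sin 2x
image of sin 2x: -(102/25)cos 2x - (64/25)sin 2x
each image's coordinates form column j of the matrix


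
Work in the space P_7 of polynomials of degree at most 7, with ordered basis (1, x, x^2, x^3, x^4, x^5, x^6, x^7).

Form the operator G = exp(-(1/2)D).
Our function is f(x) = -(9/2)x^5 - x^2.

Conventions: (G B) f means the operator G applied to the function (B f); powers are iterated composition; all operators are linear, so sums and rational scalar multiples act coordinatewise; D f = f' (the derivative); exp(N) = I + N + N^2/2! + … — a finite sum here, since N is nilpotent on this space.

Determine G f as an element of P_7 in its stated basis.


order-1 term: (45/4)x^4 + x
order-2 term: -(45/4)x^3 - 1/4
order-3 term: (45/8)x^2
order-4 term: -(45/32)x
order-5 term: 9/64
the series for exp(-(1/2)D) f terminates at order 5
exp(-(1/2)D) f = -(9/2)x^5 + (45/4)x^4 - (45/4)x^3 + (37/8)x^2 - (13/32)x - 7/64

g(x) = -(9/2)x^5 + (45/4)x^4 - (45/4)x^3 + (37/8)x^2 - (13/32)x - 7/64


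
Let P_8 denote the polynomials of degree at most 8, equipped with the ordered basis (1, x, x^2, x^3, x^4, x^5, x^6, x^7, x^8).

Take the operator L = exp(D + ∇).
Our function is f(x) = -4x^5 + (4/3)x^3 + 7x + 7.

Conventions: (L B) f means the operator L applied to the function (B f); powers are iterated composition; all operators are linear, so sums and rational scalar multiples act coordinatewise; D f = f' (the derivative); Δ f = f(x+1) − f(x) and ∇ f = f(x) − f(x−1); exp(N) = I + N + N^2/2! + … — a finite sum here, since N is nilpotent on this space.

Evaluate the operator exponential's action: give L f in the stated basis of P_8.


g(x) = -4x^5 - 40x^4 - (356/3)x^3 - 112x^2 - 21x + 13

order-1 term: -40x^4 + 40x^3 - 32x^2 + 16x + 34/3
order-2 term: -160x^3 + 240x^2 - 204x + 72
order-3 term: -320x^2 + 480x - 808/3
order-4 term: -320x + 320
order-5 term: -128
the series for exp(D + ∇) f terminates at order 5
exp(D + ∇) f = -4x^5 - 40x^4 - (356/3)x^3 - 112x^2 - 21x + 13


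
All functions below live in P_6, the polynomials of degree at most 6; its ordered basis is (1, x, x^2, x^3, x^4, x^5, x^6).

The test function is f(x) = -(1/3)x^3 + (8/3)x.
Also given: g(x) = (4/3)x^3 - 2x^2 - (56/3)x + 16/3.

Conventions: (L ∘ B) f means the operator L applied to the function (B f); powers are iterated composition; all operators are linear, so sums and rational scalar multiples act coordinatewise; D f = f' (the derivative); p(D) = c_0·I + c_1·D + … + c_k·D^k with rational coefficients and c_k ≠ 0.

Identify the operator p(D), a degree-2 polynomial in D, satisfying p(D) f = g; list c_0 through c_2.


c_0 = -4, c_1 = 2, c_2 = 4

D^0 f = -(1/3)x^3 + (8/3)x
D^1 f = -x^2 + 8/3
D^2 f = -2x
matching coefficients of g against c_0 f + c_1 Df + … from the top degree down determines the c_i
solution: c_0 = -4, c_1 = 2, c_2 = 4


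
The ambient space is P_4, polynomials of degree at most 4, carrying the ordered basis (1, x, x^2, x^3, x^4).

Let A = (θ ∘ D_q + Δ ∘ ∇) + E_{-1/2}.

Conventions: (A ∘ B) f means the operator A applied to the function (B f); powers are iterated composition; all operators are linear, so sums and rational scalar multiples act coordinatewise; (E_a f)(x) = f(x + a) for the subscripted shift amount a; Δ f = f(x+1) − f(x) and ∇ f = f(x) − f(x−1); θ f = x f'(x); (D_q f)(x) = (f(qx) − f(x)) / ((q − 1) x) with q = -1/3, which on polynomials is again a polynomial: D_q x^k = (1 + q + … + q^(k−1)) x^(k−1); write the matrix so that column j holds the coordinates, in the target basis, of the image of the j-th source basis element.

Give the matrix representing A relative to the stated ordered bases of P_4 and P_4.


the matrix is [[1, -1/2, 9/4, -1/8, 33/16]; [0, 1, -1/3, 27/4, -1/2]; [0, 0, 1, 1/18, 27/2]; [0, 0, 0, 1, 2/9]; [0, 0, 0, 0, 1]] (rows listed top to bottom)

image of 1: 1
image of x: x - 1/2
image of x^2: x^2 - (1/3)x + 9/4
image of x^3: x^3 + (1/18)x^2 + (27/4)x - 1/8
image of x^4: x^4 + (2/9)x^3 + (27/2)x^2 - (1/2)x + 33/16
each image's coordinates form column j of the matrix


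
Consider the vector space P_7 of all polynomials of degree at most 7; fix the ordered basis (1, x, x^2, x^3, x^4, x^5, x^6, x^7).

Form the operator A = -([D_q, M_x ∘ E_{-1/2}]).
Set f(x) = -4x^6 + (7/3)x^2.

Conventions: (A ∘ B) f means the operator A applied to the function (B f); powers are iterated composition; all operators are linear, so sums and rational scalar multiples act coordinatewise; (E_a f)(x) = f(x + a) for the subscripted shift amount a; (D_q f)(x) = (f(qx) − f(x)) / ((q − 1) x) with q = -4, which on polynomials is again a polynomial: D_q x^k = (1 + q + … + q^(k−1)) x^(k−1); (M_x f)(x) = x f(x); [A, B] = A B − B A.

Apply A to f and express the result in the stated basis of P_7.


g(x) = 16384x^6 + 1638x^5 + 11265x^4 - 3585x^3 + (6211/6)x^2 - (829/8)x - 25/48

E_{-1/2} f = -4x^6 + 12x^5 - 15x^4 + 10x^3 - (17/12)x^2 - (19/12)x + 25/48
M_x E_{-1/2} f = -4x^7 + 12x^6 - 15x^5 + 10x^4 - (17/12)x^3 - (19/12)x^2 + (25/48)x
D_q (M_x ∘ E_{-1/2}) f = -13108x^6 - 9828x^5 - 3075x^4 - 510x^3 - (221/12)x^2 + (19/4)x + 25/48
D_q f = 3276x^5 - 7x
E_{-1/2} D_q f = 3276x^5 - 8190x^4 + 8190x^3 - 4095x^2 + (4067/4)x - 791/8
M_x E_{-1/2} D_q f = 3276x^6 - 8190x^5 + 8190x^4 - 4095x^3 + (4067/4)x^2 - (791/8)x
[D_q, M_x ∘ E_{-1/2}] f = -16384x^6 - 1638x^5 - 11265x^4 + 3585x^3 - (6211/6)x^2 + (829/8)x + 25/48
(-([D_q, M_x ∘ E_{-1/2}])) f = 16384x^6 + 1638x^5 + 11265x^4 - 3585x^3 + (6211/6)x^2 - (829/8)x - 25/48


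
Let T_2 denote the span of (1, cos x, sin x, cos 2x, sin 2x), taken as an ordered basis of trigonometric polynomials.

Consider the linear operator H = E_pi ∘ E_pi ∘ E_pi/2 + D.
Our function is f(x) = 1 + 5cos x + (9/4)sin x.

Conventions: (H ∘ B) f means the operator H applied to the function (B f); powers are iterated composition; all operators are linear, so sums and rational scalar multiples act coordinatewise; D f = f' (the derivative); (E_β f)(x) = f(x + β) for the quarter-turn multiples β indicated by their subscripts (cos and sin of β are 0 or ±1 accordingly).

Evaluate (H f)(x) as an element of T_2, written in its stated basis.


E_pi/2 f = 1 + (9/4)cos x - 5sin x
E_pi E_pi/2 f = 1 - (9/4)cos x + 5sin x
E_pi (E_pi ∘ E_pi/2) f = 1 + (9/4)cos x - 5sin x
D f = (9/4)cos x - 5sin x
(E_pi ∘ E_pi ∘ E_pi/2 + D) f = 1 + (9/2)cos x - 10sin x

the result is g(x) = 1 + (9/2)cos x - 10sin x


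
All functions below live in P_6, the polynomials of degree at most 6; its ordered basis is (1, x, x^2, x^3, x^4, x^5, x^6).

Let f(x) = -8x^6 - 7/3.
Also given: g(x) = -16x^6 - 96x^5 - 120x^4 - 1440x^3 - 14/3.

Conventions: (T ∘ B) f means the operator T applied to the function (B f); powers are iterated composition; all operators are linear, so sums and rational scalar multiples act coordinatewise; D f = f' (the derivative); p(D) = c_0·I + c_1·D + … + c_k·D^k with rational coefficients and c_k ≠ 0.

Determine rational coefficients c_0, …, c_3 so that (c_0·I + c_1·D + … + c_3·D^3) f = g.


D^0 f = -8x^6 - 7/3
D^1 f = -48x^5
D^2 f = -240x^4
D^3 f = -960x^3
matching coefficients of g against c_0 f + c_1 Df + … from the top degree down determines the c_i
solution: c_0 = 2, c_1 = 2, c_2 = 1/2, c_3 = 3/2

p(D) = 2·I + 2·D + (1/2)·D^2 + (3/2)·D^3, i.e. c_0 = 2, c_1 = 2, c_2 = 1/2, c_3 = 3/2


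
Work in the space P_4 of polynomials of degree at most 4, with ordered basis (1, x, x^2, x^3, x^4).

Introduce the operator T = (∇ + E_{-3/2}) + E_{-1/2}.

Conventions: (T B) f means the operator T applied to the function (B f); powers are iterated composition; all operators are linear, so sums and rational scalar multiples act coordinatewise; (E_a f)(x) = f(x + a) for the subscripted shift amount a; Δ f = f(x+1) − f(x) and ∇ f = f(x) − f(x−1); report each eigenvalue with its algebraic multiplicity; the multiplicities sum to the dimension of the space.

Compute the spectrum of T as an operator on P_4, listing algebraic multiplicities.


image of 1: 2
image of x: 2x - 1
image of x^2: 2x^2 - 2x + 3/2
image of x^3: 2x^3 - 3x^2 + (9/2)x - 5/2
image of x^4: 2x^4 - 4x^3 + 9x^2 - 10x + 33/8
the matrix is upper triangular; its diagonal is (2, 2, 2, 2, 2)
for a triangular matrix the eigenvalues are the diagonal entries, with algebraic multiplicity their repetition count

λ = 2 (multiplicity 5)


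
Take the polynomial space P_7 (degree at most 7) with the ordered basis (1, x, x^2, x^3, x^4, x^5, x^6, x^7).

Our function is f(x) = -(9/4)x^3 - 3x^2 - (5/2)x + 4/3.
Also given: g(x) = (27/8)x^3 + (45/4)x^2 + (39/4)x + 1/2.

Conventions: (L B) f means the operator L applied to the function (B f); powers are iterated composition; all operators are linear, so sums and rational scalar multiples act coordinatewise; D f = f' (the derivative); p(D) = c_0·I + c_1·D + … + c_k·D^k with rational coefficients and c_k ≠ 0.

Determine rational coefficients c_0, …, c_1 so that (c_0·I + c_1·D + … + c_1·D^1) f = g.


c_0 = -3/2, c_1 = -1

D^0 f = -(9/4)x^3 - 3x^2 - (5/2)x + 4/3
D^1 f = -(27/4)x^2 - 6x - 5/2
matching coefficients of g against c_0 f + c_1 Df + … from the top degree down determines the c_i
solution: c_0 = -3/2, c_1 = -1


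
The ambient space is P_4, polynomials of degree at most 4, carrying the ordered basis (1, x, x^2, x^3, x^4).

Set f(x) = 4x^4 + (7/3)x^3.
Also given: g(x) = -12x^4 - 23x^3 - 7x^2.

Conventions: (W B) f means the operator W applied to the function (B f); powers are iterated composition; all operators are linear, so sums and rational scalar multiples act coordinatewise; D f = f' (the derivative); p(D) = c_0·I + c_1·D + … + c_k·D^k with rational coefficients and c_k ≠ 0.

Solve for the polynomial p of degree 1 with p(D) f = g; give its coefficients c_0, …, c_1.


p(D) = -3·I − D, i.e. c_0 = -3, c_1 = -1

D^0 f = 4x^4 + (7/3)x^3
D^1 f = 16x^3 + 7x^2
matching coefficients of g against c_0 f + c_1 Df + … from the top degree down determines the c_i
solution: c_0 = -3, c_1 = -1


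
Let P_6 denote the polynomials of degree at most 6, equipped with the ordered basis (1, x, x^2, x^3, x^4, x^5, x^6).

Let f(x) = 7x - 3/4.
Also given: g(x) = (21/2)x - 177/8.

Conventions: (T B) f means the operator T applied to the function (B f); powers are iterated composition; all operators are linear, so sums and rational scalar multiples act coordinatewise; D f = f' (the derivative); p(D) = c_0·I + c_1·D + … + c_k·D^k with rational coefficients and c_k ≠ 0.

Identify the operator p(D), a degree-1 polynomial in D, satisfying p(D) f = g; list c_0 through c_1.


D^0 f = 7x - 3/4
D^1 f = 7
matching coefficients of g against c_0 f + c_1 Df + … from the top degree down determines the c_i
solution: c_0 = 3/2, c_1 = -3

c_0 = 3/2, c_1 = -3


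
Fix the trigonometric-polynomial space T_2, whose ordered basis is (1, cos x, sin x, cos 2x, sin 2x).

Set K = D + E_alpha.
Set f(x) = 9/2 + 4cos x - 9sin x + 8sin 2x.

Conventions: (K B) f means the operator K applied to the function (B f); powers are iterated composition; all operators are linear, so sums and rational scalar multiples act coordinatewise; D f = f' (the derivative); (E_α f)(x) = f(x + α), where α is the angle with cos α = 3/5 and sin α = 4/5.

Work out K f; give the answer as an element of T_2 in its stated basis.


D f = -9cos x - 4sin x + 16cos 2x
E_alpha f = 9/2 - (24/5)cos x - (43/5)sin x + (192/25)cos 2x - (56/25)sin 2x
(D + E_alpha) f = 9/2 - (69/5)cos x - (63/5)sin x + (592/25)cos 2x - (56/25)sin 2x

the result is g(x) = 9/2 - (69/5)cos x - (63/5)sin x + (592/25)cos 2x - (56/25)sin 2x


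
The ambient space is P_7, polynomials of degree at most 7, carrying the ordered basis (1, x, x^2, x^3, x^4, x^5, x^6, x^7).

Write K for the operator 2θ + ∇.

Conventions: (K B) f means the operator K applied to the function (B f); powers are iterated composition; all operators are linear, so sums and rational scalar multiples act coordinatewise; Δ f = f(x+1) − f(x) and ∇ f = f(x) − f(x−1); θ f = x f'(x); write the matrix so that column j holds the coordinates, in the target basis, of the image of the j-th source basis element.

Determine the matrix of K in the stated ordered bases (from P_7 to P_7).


image of 1: 0
image of x: 2x + 1
image of x^2: 4x^2 + 2x - 1
image of x^3: 6x^3 + 3x^2 - 3x + 1
image of x^4: 8x^4 + 4x^3 - 6x^2 + 4x - 1
image of x^5: 10x^5 + 5x^4 - 10x^3 + 10x^2 - 5x + 1
image of x^6: 12x^6 + 6x^5 - 15x^4 + 20x^3 - 15x^2 + 6x - 1
image of x^7: 14x^7 + 7x^6 - 21x^5 + 35x^4 - 35x^3 + 21x^2 - 7x + 1
each image's coordinates form column j of the matrix

the matrix is [[0, 1, -1, 1, -1, 1, -1, 1]; [0, 2, 2, -3, 4, -5, 6, -7]; [0, 0, 4, 3, -6, 10, -15, 21]; [0, 0, 0, 6, 4, -10, 20, -35]; [0, 0, 0, 0, 8, 5, -15, 35]; [0, 0, 0, 0, 0, 10, 6, -21]; [0, 0, 0, 0, 0, 0, 12, 7]; [0, 0, 0, 0, 0, 0, 0, 14]] (rows listed top to bottom)


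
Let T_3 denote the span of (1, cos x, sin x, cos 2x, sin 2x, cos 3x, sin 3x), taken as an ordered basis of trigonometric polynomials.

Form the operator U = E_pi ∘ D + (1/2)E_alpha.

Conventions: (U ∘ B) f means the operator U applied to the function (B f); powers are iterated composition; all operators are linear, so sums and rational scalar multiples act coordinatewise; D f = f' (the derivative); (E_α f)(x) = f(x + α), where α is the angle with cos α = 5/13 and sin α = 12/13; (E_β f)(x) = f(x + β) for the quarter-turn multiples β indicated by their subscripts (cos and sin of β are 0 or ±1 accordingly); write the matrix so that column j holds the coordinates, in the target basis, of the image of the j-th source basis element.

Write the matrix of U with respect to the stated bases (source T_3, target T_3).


the matrix is [[1/2, 0, 0, 0, 0, 0, 0]; [0, 5/26, -7/13, 0, 0, 0, 0]; [0, 7/13, 5/26, 0, 0, 0, 0]; [0, 0, 0, -119/338, 398/169, 0, 0]; [0, 0, 0, -398/169, -119/338, 0, 0]; [0, 0, 0, 0, 0, -2035/4394, -7005/2197]; [0, 0, 0, 0, 0, 7005/2197, -2035/4394]] (rows listed top to bottom)

image of 1: 1/2
image of cos x: (5/26)cos x + (7/13)sin x
image of sin x: -(7/13)cos x + (5/26)sin x
image of cos 2x: -(119/338)cos 2x - (398/169)sin 2x
image of sin 2x: (398/169)cos 2x - (119/338)sin 2x
image of cos 3x: -(2035/4394)cos 3x + (7005/2197)sin 3x
image of sin 3x: -(7005/2197)cos 3x - (2035/4394)sin 3x
each image's coordinates form column j of the matrix


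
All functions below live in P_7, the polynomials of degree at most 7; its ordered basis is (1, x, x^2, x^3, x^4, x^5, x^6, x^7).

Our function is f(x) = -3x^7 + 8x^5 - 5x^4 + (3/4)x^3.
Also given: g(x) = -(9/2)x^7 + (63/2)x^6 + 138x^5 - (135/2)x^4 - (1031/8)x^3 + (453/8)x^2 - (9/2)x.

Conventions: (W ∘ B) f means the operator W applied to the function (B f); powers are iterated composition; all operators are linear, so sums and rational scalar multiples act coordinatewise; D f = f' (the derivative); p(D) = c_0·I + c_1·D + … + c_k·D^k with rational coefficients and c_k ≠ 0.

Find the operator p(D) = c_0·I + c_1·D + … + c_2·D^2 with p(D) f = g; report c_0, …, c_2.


c_0 = 3/2, c_1 = -3/2, c_2 = -1

D^0 f = -3x^7 + 8x^5 - 5x^4 + (3/4)x^3
D^1 f = -21x^6 + 40x^4 - 20x^3 + (9/4)x^2
D^2 f = -126x^5 + 160x^3 - 60x^2 + (9/2)x
matching coefficients of g against c_0 f + c_1 Df + … from the top degree down determines the c_i
solution: c_0 = 3/2, c_1 = -3/2, c_2 = -1


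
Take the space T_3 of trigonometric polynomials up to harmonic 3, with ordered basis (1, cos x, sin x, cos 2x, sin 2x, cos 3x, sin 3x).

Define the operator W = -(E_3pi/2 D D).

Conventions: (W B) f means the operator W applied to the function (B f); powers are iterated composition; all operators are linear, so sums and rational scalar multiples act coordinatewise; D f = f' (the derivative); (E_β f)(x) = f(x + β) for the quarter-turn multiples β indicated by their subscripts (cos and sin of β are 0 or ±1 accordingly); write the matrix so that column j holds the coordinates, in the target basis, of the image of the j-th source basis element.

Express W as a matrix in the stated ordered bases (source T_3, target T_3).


the matrix is [[0, 0, 0, 0, 0, 0, 0]; [0, 0, -1, 0, 0, 0, 0]; [0, 1, 0, 0, 0, 0, 0]; [0, 0, 0, -4, 0, 0, 0]; [0, 0, 0, 0, -4, 0, 0]; [0, 0, 0, 0, 0, 0, 9]; [0, 0, 0, 0, 0, -9, 0]] (rows listed top to bottom)

image of 1: 0
image of cos x: sin x
image of sin x: -cos x
image of cos 2x: -4cos 2x
image of sin 2x: -4sin 2x
image of cos 3x: -9sin 3x
image of sin 3x: 9cos 3x
each image's coordinates form column j of the matrix


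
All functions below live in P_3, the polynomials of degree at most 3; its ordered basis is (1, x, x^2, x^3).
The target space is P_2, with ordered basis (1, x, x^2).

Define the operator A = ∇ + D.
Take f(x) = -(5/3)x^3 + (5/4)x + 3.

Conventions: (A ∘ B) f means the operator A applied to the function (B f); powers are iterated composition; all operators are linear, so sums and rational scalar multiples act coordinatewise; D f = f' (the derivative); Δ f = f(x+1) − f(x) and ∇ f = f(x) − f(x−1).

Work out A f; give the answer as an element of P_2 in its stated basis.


the result is g(x) = -10x^2 + 5x + 5/6

∇ f = -5x^2 + 5x - 5/12
D f = -5x^2 + 5/4
(∇ + D) f = -10x^2 + 5x + 5/6


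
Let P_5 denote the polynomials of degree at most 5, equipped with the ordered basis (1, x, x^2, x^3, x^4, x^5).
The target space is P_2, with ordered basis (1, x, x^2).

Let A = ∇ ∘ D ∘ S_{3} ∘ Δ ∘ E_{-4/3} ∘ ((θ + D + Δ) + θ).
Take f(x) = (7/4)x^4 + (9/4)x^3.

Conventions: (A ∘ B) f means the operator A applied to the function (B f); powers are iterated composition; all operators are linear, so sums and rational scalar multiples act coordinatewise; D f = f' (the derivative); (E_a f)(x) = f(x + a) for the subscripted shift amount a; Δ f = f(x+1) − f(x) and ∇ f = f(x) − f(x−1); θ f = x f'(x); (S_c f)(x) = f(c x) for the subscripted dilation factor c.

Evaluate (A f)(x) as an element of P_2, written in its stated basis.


the image equals g(x) = 9072x - 5571

θ f = 7x^4 + (27/4)x^3
D f = 7x^3 + (27/4)x^2
Δ f = 7x^3 + (69/4)x^2 + (55/4)x + 4
(θ + D + Δ) f = 7x^4 + (83/4)x^3 + 24x^2 + (55/4)x + 4
θ f = 7x^4 + (27/4)x^3
((θ + D + Δ) + θ) f = 14x^4 + (55/2)x^3 + 24x^2 + (55/4)x + 4
E_{-4/3} ((θ + D + Δ) + θ) f = 14x^4 - (283/6)x^3 + (190/3)x^2 - (3923/108)x + 599/81
Δ E_{-4/3} ((θ + D + Δ) + θ) f = 56x^3 - (115/2)x^2 + (247/6)x - 665/108
S_{3} (Δ ∘ E_{-4/3} ∘ ((θ + D + Δ) + θ)) f = 1512x^3 - (1035/2)x^2 + (247/2)x - 665/108
D S_{3} (Δ ∘ E_{-4/3} ∘ ((θ + D + Δ) + θ)) f = 4536x^2 - 1035x + 247/2
∇ D S_{3} (Δ ∘ E_{-4/3} ∘ ((θ + D + Δ) + θ)) f = 9072x - 5571


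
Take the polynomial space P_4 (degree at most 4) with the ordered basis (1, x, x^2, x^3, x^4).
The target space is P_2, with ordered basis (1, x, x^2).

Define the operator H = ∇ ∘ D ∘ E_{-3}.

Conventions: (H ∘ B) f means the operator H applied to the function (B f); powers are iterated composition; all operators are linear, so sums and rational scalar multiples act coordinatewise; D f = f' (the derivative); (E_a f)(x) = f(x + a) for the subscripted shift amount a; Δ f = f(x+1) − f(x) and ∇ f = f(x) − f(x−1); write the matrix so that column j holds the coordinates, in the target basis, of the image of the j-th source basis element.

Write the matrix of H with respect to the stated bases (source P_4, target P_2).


the matrix is [[0, 0, 2, -21, 148]; [0, 0, 0, 6, -84]; [0, 0, 0, 0, 12]] (rows listed top to bottom)

image of 1: 0
image of x: 0
image of x^2: 2
image of x^3: 6x - 21
image of x^4: 12x^2 - 84x + 148
each image's coordinates form column j of the matrix


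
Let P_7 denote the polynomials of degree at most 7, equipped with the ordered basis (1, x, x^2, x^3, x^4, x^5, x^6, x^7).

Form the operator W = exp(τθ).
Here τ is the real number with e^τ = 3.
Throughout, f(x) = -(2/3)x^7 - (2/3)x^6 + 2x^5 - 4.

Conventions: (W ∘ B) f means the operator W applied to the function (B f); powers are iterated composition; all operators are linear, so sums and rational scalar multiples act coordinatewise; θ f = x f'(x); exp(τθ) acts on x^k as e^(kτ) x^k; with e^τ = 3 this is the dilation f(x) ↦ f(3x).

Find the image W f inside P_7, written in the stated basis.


exp(τθ) x^k = e^(kτ) x^k; with e^τ = 3 this sends x^k to 3^k x^k
x^5 ↦ 243 x^5
x^6 ↦ 729 x^6
x^7 ↦ 2187 x^7
applying this coordinatewise to f: exp(τθ) f = -1458x^7 - 486x^6 + 486x^5 - 4

g(x) = -1458x^7 - 486x^6 + 486x^5 - 4


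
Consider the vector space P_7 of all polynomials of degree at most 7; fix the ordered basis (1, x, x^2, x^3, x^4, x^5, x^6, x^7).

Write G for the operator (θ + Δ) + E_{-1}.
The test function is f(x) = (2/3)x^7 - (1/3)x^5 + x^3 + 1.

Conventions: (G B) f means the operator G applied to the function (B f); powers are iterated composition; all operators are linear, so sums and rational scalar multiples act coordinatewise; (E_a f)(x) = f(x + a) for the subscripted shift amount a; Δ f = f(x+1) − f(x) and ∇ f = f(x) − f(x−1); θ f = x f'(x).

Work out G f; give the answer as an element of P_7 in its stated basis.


the result is g(x) = (16/3)x^7 + 26x^5 + 44x^3 + 12x + 1

θ f = (14/3)x^7 - (5/3)x^5 + 3x^3
Δ f = (14/3)x^6 + 14x^5 + (65/3)x^4 + 20x^3 + (41/3)x^2 + 6x + 4/3
(θ + Δ) f = (14/3)x^7 + (14/3)x^6 + (37/3)x^5 + (65/3)x^4 + 23x^3 + (41/3)x^2 + 6x + 4/3
E_{-1} f = (2/3)x^7 - (14/3)x^6 + (41/3)x^5 - (65/3)x^4 + 21x^3 - (41/3)x^2 + 6x - 1/3
((θ + Δ) + E_{-1}) f = (16/3)x^7 + 26x^5 + 44x^3 + 12x + 1


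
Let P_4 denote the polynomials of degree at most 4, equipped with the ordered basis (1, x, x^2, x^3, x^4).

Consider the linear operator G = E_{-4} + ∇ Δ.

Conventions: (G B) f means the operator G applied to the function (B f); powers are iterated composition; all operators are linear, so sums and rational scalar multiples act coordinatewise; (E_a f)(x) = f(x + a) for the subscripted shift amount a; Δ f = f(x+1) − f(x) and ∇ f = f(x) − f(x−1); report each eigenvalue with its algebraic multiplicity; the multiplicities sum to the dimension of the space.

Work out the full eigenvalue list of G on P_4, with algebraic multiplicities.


λ = 1 (multiplicity 5)

image of 1: 1
image of x: x - 4
image of x^2: x^2 - 8x + 18
image of x^3: x^3 - 12x^2 + 54x - 64
image of x^4: x^4 - 16x^3 + 108x^2 - 256x + 258
the matrix is upper triangular; its diagonal is (1, 1, 1, 1, 1)
for a triangular matrix the eigenvalues are the diagonal entries, with algebraic multiplicity their repetition count


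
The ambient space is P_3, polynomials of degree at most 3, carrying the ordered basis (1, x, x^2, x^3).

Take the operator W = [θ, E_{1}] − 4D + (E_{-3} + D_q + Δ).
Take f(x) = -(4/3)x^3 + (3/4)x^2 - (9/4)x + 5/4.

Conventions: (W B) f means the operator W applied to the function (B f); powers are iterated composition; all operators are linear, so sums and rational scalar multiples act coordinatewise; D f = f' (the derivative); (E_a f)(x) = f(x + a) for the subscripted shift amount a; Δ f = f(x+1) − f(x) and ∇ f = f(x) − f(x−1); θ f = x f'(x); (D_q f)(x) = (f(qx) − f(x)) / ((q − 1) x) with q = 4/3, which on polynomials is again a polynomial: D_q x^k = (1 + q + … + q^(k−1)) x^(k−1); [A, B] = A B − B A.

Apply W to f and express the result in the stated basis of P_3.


the image equals g(x) = -(4/3)x^3 + (2513/108)x^2 - 43x + 713/12

E_{1} f = -(4/3)x^3 - (13/4)x^2 - (19/4)x - 19/12
θ E_{1} f = -4x^3 - (13/2)x^2 - (19/4)x
θ f = -4x^3 + (3/2)x^2 - (9/4)x
E_{1} θ f = -4x^3 - (21/2)x^2 - (45/4)x - 19/4
[θ, E_{1}] f = 4x^2 + (13/2)x + 19/4
D f = -4x^2 + (3/2)x - 9/4
(-4D) f = 16x^2 - 6x + 9
E_{-3} f = -(4/3)x^3 + (51/4)x^2 - (171/4)x + 203/4
D_q f = -(148/27)x^2 + (7/4)x - 9/4
Δ f = -4x^2 - (5/2)x - 17/6
(E_{-3} + D_q + Δ) f = -(4/3)x^3 + (353/108)x^2 - (87/2)x + 137/3
([θ, E_{1}] − 4D + (E_{-3} + D_q + Δ)) f = -(4/3)x^3 + (2513/108)x^2 - 43x + 713/12


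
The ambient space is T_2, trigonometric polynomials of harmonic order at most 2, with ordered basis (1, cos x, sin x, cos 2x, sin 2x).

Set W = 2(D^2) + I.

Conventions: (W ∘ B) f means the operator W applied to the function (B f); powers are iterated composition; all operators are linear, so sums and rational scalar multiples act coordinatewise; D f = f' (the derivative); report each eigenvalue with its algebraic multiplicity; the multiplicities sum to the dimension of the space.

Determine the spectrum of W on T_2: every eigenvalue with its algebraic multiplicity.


λ = -7 (multiplicity 2), λ = -1 (multiplicity 2), λ = 1 (multiplicity 1)

image of 1: 1
image of cos x: -cos x
image of sin x: -sin x
image of cos 2x: -7cos 2x
image of sin 2x: -7sin 2x
the matrix is diagonal; its diagonal is (1, -1, -1, -7, -7)
for a triangular matrix the eigenvalues are the diagonal entries, with algebraic multiplicity their repetition count


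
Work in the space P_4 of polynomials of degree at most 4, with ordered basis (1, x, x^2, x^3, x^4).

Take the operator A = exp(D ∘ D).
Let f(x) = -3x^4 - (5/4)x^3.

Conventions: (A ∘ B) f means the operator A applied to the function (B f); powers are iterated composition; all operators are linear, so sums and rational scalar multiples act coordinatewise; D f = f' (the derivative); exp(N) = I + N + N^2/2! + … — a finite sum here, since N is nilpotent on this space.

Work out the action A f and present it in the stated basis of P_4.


the result is g(x) = -3x^4 - (5/4)x^3 - 36x^2 - (15/2)x - 36

order-1 term: -36x^2 - (15/2)x
order-2 term: -36
the series for exp(D ∘ D) f terminates at order 2
exp(D ∘ D) f = -3x^4 - (5/4)x^3 - 36x^2 - (15/2)x - 36


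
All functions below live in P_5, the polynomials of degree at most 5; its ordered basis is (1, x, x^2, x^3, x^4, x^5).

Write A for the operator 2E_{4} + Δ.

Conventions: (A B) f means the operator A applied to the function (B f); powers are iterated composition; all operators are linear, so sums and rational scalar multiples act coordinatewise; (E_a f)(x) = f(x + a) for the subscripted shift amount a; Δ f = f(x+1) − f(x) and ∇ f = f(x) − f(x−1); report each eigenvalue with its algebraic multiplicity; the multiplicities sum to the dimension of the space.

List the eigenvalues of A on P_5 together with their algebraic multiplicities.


image of 1: 2
image of x: 2x + 9
image of x^2: 2x^2 + 18x + 33
image of x^3: 2x^3 + 27x^2 + 99x + 129
image of x^4: 2x^4 + 36x^3 + 198x^2 + 516x + 513
image of x^5: 2x^5 + 45x^4 + 330x^3 + 1290x^2 + 2565x + 2049
the matrix is upper triangular; its diagonal is (2, 2, 2, 2, 2, 2)
for a triangular matrix the eigenvalues are the diagonal entries, with algebraic multiplicity their repetition count

λ = 2 (multiplicity 6)


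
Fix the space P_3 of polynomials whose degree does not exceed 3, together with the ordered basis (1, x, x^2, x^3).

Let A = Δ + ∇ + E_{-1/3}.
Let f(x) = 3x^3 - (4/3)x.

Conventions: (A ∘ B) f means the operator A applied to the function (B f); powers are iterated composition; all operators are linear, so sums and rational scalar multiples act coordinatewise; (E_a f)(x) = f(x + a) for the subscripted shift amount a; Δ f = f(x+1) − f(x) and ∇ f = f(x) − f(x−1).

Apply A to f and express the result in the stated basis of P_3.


Δ f = 9x^2 + 9x + 5/3
∇ f = 9x^2 - 9x + 5/3
E_{-1/3} f = 3x^3 - 3x^2 - (1/3)x + 1/3
(Δ + ∇ + E_{-1/3}) f = 3x^3 + 15x^2 - (1/3)x + 11/3

g(x) = 3x^3 + 15x^2 - (1/3)x + 11/3


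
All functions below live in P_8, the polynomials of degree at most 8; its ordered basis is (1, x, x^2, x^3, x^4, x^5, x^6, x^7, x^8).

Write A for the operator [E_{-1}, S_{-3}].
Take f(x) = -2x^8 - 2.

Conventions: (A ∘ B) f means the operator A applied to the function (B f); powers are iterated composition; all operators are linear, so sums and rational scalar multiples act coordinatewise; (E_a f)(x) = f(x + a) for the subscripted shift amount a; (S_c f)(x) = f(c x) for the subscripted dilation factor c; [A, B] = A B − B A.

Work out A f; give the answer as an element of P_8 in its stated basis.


S_{-3} f = -13122x^8 - 2
E_{-1} S_{-3} f = -13122x^8 + 104976x^7 - 367416x^6 + 734832x^5 - 918540x^4 + 734832x^3 - 367416x^2 + 104976x - 13124
E_{-1} f = -2x^8 + 16x^7 - 56x^6 + 112x^5 - 140x^4 + 112x^3 - 56x^2 + 16x - 4
S_{-3} E_{-1} f = -13122x^8 - 34992x^7 - 40824x^6 - 27216x^5 - 11340x^4 - 3024x^3 - 504x^2 - 48x - 4
[E_{-1}, S_{-3}] f = 139968x^7 - 326592x^6 + 762048x^5 - 907200x^4 + 737856x^3 - 366912x^2 + 105024x - 13120

g(x) = 139968x^7 - 326592x^6 + 762048x^5 - 907200x^4 + 737856x^3 - 366912x^2 + 105024x - 13120


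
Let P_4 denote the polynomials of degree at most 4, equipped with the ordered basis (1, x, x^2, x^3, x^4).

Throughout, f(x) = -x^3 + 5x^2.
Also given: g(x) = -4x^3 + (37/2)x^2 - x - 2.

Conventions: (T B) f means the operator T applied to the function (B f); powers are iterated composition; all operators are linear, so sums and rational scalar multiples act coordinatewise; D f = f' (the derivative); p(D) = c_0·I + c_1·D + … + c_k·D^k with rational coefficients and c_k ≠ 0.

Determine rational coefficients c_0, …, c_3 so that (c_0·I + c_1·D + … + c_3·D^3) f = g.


p(D) = 4·I + (1/2)·D + D^2 + 2·D^3, i.e. c_0 = 4, c_1 = 1/2, c_2 = 1, c_3 = 2

D^0 f = -x^3 + 5x^2
D^1 f = -3x^2 + 10x
D^2 f = -6x + 10
D^3 f = -6
matching coefficients of g against c_0 f + c_1 Df + … from the top degree down determines the c_i
solution: c_0 = 4, c_1 = 1/2, c_2 = 1, c_3 = 2


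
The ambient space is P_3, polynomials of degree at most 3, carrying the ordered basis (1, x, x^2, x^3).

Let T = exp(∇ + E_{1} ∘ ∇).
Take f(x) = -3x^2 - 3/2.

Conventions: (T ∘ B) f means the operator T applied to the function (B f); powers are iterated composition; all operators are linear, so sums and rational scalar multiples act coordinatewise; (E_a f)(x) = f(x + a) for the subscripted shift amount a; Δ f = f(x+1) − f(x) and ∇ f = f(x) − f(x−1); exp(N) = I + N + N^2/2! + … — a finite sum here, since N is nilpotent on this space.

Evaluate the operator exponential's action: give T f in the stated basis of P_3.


order-1 term: -12x
order-2 term: -12
the series for exp(∇ + E_{1} ∘ ∇) f terminates at order 2
exp(∇ + E_{1} ∘ ∇) f = -3x^2 - 12x - 27/2

the image equals g(x) = -3x^2 - 12x - 27/2


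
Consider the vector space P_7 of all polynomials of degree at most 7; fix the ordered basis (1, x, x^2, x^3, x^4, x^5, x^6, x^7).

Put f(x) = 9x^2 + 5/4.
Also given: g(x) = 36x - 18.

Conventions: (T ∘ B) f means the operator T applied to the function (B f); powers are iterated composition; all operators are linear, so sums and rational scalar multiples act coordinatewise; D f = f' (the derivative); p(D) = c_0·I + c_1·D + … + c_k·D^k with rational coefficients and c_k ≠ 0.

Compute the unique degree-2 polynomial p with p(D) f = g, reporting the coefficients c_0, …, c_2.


p(D) = 2·D − D^2, i.e. c_0 = 0, c_1 = 2, c_2 = -1

D^0 f = 9x^2 + 5/4
D^1 f = 18x
D^2 f = 18
matching coefficients of g against c_0 f + c_1 Df + … from the top degree down determines the c_i
solution: c_0 = 0, c_1 = 2, c_2 = -1


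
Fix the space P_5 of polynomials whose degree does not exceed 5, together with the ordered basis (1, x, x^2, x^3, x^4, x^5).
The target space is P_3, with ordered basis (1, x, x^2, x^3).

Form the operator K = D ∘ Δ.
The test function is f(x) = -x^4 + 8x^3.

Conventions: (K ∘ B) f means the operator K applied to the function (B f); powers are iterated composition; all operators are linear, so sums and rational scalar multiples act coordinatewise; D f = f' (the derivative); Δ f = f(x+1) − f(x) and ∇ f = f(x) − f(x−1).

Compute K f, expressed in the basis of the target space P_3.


Δ f = -4x^3 + 18x^2 + 20x + 7
D Δ f = -12x^2 + 36x + 20

the result is g(x) = -12x^2 + 36x + 20


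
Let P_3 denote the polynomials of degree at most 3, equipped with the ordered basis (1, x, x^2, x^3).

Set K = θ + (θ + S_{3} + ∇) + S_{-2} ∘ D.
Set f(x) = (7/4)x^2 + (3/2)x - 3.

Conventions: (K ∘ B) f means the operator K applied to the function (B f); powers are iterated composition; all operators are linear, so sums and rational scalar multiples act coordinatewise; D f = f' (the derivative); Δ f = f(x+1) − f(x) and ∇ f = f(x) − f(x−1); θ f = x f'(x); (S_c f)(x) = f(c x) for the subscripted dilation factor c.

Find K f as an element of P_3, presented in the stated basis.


the result is g(x) = (91/4)x^2 + 4x - 7/4

θ f = (7/2)x^2 + (3/2)x
θ f = (7/2)x^2 + (3/2)x
S_{3} f = (63/4)x^2 + (9/2)x - 3
∇ f = (7/2)x - 1/4
(θ + S_{3} + ∇) f = (77/4)x^2 + (19/2)x - 13/4
D f = (7/2)x + 3/2
S_{-2} D f = -7x + 3/2
(θ + (θ + S_{3} + ∇) + S_{-2} ∘ D) f = (91/4)x^2 + 4x - 7/4


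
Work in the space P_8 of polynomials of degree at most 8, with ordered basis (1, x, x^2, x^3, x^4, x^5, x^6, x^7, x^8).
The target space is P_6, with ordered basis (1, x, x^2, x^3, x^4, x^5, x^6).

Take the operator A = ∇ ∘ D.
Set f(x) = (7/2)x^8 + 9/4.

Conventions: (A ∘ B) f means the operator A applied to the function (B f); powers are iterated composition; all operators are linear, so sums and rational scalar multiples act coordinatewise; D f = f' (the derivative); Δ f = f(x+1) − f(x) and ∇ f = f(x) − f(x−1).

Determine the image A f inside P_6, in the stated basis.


D f = 28x^7
∇ D f = 196x^6 - 588x^5 + 980x^4 - 980x^3 + 588x^2 - 196x + 28

the image equals g(x) = 196x^6 - 588x^5 + 980x^4 - 980x^3 + 588x^2 - 196x + 28
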